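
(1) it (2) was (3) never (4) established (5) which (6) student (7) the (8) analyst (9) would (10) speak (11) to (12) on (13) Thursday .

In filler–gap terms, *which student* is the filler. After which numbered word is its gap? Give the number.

11

Underlying clause: The analyst would speak to which student on Thursday.
'which student' functions as the object of the preposition 'to'. Fronting leaves a gap immediately after 'to':
It was never established which student the analyst would speak to ___ on Thursday.
'to' is word 11.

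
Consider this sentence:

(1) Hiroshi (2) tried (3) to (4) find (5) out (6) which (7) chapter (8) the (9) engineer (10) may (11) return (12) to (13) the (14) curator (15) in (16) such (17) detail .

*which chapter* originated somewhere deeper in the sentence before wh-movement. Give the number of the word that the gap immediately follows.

Underlying clause: The engineer may return which chapter to the curator in such detail.
'which chapter' is the direct object of 'return'. Wh-movement fronts it, leaving a gap right after 'return':
Hiroshi tried to find out which chapter the engineer may return ___ to the curator in such detail.
'return' is word 11.

11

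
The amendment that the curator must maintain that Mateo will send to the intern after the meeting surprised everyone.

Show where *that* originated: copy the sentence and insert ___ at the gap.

'that' is the direct object of 'send'. The gap is right after 'send'.

The amendment that the curator must maintain that Mateo will send ___ to the intern after the meeting surprised everyone.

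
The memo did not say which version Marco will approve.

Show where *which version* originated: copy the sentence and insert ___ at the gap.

The memo did not say which version Marco will approve ___.

Pre-movement form: Marco will approve which version.
'which version' functions as the direct object of 'approve'. The gap is right after 'approve'.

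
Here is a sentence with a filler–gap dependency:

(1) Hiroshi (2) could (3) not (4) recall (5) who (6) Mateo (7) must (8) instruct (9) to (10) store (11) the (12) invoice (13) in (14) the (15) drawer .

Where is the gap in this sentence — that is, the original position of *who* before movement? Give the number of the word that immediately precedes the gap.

8

In situ: Mateo must instruct who to store the invoice in the drawer.
'who' functions as the direct object of 'instruct'. Fronting leaves a gap immediately after 'instruct':
Hiroshi could not recall who Mateo must instruct ___ to store the invoice in the drawer.
'instruct' is word 8.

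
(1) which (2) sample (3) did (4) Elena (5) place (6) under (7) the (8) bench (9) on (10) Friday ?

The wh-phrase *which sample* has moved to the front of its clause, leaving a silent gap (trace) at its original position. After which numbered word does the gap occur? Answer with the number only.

Pre-movement form: Elena did place which sample under the bench on Friday.
'which sample' is the direct object of 'place'. It moves to the left edge, and the trace sits right after 'place':
Which sample did Elena place ___ under the bench on Friday?
'place' is word 5.

5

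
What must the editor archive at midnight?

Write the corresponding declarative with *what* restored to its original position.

'what' functions as the direct object of 'archive'. It moves to the left edge, and the trace sits right after 'archive':
What must the editor archive ___ at midnight?

The editor must archive what at midnight.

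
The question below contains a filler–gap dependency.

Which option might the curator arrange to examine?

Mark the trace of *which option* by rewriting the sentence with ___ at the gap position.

Before movement: The curator might arrange to examine which option.
'which option' is the direct object of 'examine'. The gap is right after 'examine'.

Which option might the curator arrange to examine ___?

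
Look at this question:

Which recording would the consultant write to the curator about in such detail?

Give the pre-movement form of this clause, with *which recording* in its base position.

The consultant would write to the curator about which recording in such detail.

'which recording' functions as the object of the preposition 'about'. It moves to the left edge, and the trace sits right after 'about':
Which recording would the consultant write to the curator about ___ in such detail?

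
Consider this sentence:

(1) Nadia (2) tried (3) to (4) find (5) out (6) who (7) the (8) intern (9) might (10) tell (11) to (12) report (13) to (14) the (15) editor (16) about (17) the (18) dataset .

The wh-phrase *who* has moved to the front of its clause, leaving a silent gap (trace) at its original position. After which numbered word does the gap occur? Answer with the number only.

10

Pre-movement form: The intern might tell who to report to the editor about the dataset.
'who' functions as the direct object of 'tell'. Fronting leaves a gap immediately after 'tell':
Nadia tried to find out who the intern might tell ___ to report to the editor about the dataset.
'tell' is word 10.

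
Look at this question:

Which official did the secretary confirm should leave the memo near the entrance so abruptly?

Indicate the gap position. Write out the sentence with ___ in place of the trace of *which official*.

Pre-movement form: The secretary did confirm which official should leave the memo near the entrance so abruptly.
'which official' functions as the subject of the clause embedded under 'confirm'. The gap is right after 'confirm'.

Which official did the secretary confirm ___ should leave the memo near the entrance so abruptly?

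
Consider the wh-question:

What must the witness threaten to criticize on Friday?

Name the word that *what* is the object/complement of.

criticize

In situ: The witness must threaten to criticize what on Friday.
'what' functions as the direct object of 'criticize'. Fronting leaves a gap immediately after 'criticize':
What must the witness threaten to criticize ___ on Friday?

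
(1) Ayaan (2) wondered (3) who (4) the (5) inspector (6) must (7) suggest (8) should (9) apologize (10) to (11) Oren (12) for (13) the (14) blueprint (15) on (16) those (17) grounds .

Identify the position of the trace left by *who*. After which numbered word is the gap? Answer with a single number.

7

In situ: The inspector must suggest who should apologize to Oren for the blueprint on those grounds.
The filler 'who' is interpreted as the subject of the clause embedded under 'suggest'. Fronting leaves a gap immediately after 'suggest':
Ayaan wondered who the inspector must suggest ___ should apologize to Oren for the blueprint on those grounds.
'suggest' is word 7.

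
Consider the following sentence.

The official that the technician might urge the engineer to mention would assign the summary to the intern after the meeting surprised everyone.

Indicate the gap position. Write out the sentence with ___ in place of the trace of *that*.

'that' is the subject of the clause embedded under 'mention'. The gap is right after 'mention'.

The official that the technician might urge the engineer to mention ___ would assign the summary to the intern after the meeting surprised everyone.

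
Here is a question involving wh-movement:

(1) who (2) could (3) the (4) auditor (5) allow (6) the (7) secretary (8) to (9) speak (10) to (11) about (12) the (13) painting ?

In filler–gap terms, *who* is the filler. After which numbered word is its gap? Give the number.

In situ: The auditor could allow the secretary to speak to who about the painting.
'who' functions as the object of the preposition 'to'. Wh-movement fronts it, leaving a gap right after 'to':
Who could the auditor allow the secretary to speak to ___ about the painting?
'to' is word 10.

10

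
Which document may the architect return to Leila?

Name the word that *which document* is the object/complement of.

In situ: The architect may return which document to Leila.
'which document' functions as the direct object of 'return'. Wh-movement fronts it, leaving a gap right after 'return':
Which document may the architect return ___ to Leila?

return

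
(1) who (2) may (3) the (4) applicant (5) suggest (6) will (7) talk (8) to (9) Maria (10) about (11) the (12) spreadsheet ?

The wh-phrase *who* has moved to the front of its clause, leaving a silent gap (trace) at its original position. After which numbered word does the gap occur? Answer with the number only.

5

Pre-movement form: The applicant may suggest who will talk to Maria about the spreadsheet.
'who' is the subject of the clause embedded under 'suggest'. It moves to the left edge, and the trace sits right after 'suggest':
Who may the applicant suggest ___ will talk to Maria about the spreadsheet?
'suggest' is word 5.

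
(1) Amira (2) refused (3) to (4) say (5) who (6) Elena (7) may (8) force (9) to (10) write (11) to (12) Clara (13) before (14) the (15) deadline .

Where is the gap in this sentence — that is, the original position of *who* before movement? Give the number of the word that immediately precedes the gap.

8

Before movement: Elena may force who to write to Clara before the deadline.
'who' functions as the direct object of 'force'. Fronting leaves a gap immediately after 'force':
Amira refused to say who Elena may force ___ to write to Clara before the deadline.
'force' is word 8.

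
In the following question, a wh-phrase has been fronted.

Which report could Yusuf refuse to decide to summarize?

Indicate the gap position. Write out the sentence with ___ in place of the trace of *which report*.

Which report could Yusuf refuse to decide to summarize ___?

In situ: Yusuf could refuse to decide to summarize which report.
'which report' is the direct object of 'summarize'. The gap is right after 'summarize'.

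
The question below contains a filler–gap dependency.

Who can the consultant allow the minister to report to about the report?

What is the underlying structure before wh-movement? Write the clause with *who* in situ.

The consultant can allow the minister to report to who about the report.

The filler 'who' is interpreted as the object of the preposition 'to'. It moves to the left edge, and the trace sits right after 'to':
Who can the consultant allow the minister to report to ___ about the report?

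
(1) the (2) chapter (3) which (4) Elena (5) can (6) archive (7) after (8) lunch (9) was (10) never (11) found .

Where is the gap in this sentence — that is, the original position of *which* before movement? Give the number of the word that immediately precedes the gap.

6

The filler 'which' is interpreted as the direct object of 'archive'. Wh-movement fronts it, leaving a gap right after 'archive':
The chapter which Elena can archive ___ after lunch was never found.
'archive' is word 6.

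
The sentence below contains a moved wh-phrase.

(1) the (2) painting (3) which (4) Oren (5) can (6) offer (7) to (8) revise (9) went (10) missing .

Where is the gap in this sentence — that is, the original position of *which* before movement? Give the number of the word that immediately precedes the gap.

'which' is the direct object of 'revise'. Fronting leaves a gap immediately after 'revise':
The painting which Oren can offer to revise ___ went missing.
'revise' is word 8.

8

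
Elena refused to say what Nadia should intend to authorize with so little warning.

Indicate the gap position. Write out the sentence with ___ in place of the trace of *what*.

Underlying clause: Nadia should intend to authorize what with so little warning.
'what' is the direct object of 'authorize'. The gap is right after 'authorize'.

Elena refused to say what Nadia should intend to authorize ___ with so little warning.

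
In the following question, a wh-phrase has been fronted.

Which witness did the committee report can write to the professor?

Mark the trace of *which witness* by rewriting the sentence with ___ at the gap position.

Which witness did the committee report ___ can write to the professor?

Before movement: The committee did report which witness can write to the professor.
The filler 'which witness' is interpreted as the subject of the clause embedded under 'report'. The gap is right after 'report'.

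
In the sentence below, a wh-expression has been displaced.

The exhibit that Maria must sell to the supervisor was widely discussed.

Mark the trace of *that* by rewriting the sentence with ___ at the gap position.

The filler 'that' is interpreted as the direct object of 'sell'. The gap is right after 'sell'.

The exhibit that Maria must sell ___ to the supervisor was widely discussed.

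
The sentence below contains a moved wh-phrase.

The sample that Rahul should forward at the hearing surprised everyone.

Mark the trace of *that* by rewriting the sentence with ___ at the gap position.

The sample that Rahul should forward ___ at the hearing surprised everyone.

'that' functions as the direct object of 'forward'. The gap is right after 'forward'.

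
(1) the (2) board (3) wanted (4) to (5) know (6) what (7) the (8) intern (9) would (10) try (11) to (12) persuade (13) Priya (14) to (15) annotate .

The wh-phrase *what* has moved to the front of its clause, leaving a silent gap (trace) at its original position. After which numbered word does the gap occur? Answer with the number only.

Underlying clause: The intern would try to persuade Priya to annotate what.
'what' functions as the direct object of 'annotate'. Fronting leaves a gap immediately after 'annotate':
The board wanted to know what the intern would try to persuade Priya to annotate ___.
'annotate' is word 15.

15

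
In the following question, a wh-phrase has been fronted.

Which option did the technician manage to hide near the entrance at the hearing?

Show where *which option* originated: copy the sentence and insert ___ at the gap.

Pre-movement form: The technician did manage to hide which option near the entrance at the hearing.
'which option' is the direct object of 'hide'. The gap is right after 'hide'.

Which option did the technician manage to hide ___ near the entrance at the hearing?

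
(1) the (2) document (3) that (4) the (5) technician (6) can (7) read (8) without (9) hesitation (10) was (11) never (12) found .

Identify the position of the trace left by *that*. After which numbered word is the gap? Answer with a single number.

'that' functions as the direct object of 'read'. It moves to the left edge, and the trace sits right after 'read':
The document that the technician can read ___ without hesitation was never found.
'read' is word 7.

7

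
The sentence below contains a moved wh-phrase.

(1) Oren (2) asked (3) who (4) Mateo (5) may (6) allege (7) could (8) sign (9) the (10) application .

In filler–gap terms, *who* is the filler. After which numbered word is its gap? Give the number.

Underlying clause: Mateo may allege who could sign the application.
'who' functions as the subject of the clause embedded under 'allege'. It moves to the left edge, and the trace sits right after 'allege':
Oren asked who Mateo may allege ___ could sign the application.
'allege' is word 6.

6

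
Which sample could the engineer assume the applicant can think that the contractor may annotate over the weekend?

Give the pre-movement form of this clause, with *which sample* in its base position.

The engineer could assume the applicant can think that the contractor may annotate which sample over the weekend.

'which sample' functions as the direct object of 'annotate'. Fronting leaves a gap immediately after 'annotate':
Which sample could the engineer assume the applicant can think that the contractor may annotate ___ over the weekend?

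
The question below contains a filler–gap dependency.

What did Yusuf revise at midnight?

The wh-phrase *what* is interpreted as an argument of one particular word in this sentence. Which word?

Pre-movement form: Yusuf did revise what at midnight.
The filler 'what' is interpreted as the direct object of 'revise'. It moves to the left edge, and the trace sits right after 'revise':
What did Yusuf revise ___ at midnight?

revise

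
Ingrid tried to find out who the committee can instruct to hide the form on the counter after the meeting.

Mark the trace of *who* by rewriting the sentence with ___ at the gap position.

Before movement: The committee can instruct who to hide the form on the counter after the meeting.
'who' is the direct object of 'instruct'. The gap is right after 'instruct'.

Ingrid tried to find out who the committee can instruct ___ to hide the form on the counter after the meeting.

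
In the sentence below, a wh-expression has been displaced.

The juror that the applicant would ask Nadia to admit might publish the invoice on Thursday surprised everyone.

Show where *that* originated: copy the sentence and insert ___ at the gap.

The juror that the applicant would ask Nadia to admit ___ might publish the invoice on Thursday surprised everyone.

'that' is the subject of the clause embedded under 'admit'. The gap is right after 'admit'.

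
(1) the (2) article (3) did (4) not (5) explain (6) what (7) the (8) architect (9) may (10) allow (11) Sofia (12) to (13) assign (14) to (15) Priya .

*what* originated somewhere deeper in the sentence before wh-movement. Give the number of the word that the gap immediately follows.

Pre-movement form: The architect may allow Sofia to assign what to Priya.
'what' is the direct object of 'assign'. Fronting leaves a gap immediately after 'assign':
The article did not explain what the architect may allow Sofia to assign ___ to Priya.
'assign' is word 13.

13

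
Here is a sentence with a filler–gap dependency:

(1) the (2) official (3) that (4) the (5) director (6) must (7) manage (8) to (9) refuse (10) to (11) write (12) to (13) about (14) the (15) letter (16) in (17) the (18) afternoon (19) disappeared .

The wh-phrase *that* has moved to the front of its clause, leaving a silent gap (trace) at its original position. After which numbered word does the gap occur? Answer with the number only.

12

'that' functions as the object of the preposition 'to'. It moves to the left edge, and the trace sits right after 'to':
The official that the director must manage to refuse to write to ___ about the letter in the afternoon disappeared.
'to' is word 12.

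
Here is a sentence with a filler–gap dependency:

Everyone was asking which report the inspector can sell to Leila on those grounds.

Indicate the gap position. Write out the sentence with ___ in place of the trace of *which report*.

Everyone was asking which report the inspector can sell ___ to Leila on those grounds.

Before movement: The inspector can sell which report to Leila on those grounds.
'which report' functions as the direct object of 'sell'. The gap is right after 'sell'.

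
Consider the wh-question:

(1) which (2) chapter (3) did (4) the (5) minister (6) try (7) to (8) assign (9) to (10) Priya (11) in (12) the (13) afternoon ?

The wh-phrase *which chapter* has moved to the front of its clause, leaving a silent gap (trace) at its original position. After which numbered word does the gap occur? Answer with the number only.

8

Pre-movement form: The minister did try to assign which chapter to Priya in the afternoon.
The filler 'which chapter' is interpreted as the direct object of 'assign'. It moves to the left edge, and the trace sits right after 'assign':
Which chapter did the minister try to assign ___ to Priya in the afternoon?
'assign' is word 8.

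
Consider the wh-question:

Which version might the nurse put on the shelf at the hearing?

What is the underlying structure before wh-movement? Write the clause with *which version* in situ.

The nurse might put which version on the shelf at the hearing.

The filler 'which version' is interpreted as the direct object of 'put'. It moves to the left edge, and the trace sits right after 'put':
Which version might the nurse put ___ on the shelf at the hearing?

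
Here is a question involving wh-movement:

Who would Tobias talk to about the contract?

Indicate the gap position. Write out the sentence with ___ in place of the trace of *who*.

Who would Tobias talk to ___ about the contract?

Pre-movement form: Tobias would talk to who about the contract.
'who' is the object of the preposition 'to'. The gap is right after 'to'.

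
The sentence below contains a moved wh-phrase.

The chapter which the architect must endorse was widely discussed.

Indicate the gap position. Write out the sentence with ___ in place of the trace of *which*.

'which' is the direct object of 'endorse'. The gap is right after 'endorse'.

The chapter which the architect must endorse ___ was widely discussed.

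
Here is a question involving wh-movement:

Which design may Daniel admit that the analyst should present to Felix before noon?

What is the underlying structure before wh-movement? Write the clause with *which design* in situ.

'which design' functions as the direct object of 'present'. Wh-movement fronts it, leaving a gap right after 'present':
Which design may Daniel admit that the analyst should present ___ to Felix before noon?

Daniel may admit that the analyst should present which design to Felix before noon.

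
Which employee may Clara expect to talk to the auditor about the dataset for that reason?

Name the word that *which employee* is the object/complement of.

Underlying clause: Clara may expect which employee to talk to the auditor about the dataset for that reason.
The filler 'which employee' is interpreted as the direct object of 'expect'. Wh-movement fronts it, leaving a gap right after 'expect':
Which employee may Clara expect ___ to talk to the auditor about the dataset for that reason?

expect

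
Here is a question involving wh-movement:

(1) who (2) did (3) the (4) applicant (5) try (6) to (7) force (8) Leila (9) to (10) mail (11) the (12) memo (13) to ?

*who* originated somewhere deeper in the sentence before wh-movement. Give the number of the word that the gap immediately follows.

13

Pre-movement form: The applicant did try to force Leila to mail the memo to who.
'who' functions as the object of the preposition 'to' (recipient of 'mail'). Wh-movement fronts it, leaving a gap right after 'to':
Who did the applicant try to force Leila to mail the memo to ___?
'to' is word 13.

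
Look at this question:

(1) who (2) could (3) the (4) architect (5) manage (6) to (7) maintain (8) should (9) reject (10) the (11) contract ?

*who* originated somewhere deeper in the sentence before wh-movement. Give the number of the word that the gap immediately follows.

In situ: The architect could manage to maintain who should reject the contract.
The filler 'who' is interpreted as the subject of the clause embedded under 'maintain'. It moves to the left edge, and the trace sits right after 'maintain':
Who could the architect manage to maintain ___ should reject the contract?
'maintain' is word 7.

7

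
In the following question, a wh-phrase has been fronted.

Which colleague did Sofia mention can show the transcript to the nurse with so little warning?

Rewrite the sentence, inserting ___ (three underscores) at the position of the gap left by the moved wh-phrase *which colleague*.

Pre-movement form: Sofia did mention which colleague can show the transcript to the nurse with so little warning.
The filler 'which colleague' is interpreted as the subject of the clause embedded under 'mention'. The gap is right after 'mention'.

Which colleague did Sofia mention ___ can show the transcript to the nurse with so little warning?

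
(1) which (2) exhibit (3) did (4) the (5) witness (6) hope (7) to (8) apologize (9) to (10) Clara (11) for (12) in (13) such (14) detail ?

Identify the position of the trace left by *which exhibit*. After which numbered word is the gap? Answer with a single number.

Underlying clause: The witness did hope to apologize to Clara for which exhibit in such detail.
The filler 'which exhibit' is interpreted as the object of the preposition 'for'. It moves to the left edge, and the trace sits right after 'for':
Which exhibit did the witness hope to apologize to Clara for ___ in such detail?
'for' is word 11.

11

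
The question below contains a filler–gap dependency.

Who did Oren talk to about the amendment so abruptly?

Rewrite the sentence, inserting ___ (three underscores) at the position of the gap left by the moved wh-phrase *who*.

Pre-movement form: Oren did talk to who about the amendment so abruptly.
The filler 'who' is interpreted as the object of the preposition 'to'. The gap is right after 'to'.

Who did Oren talk to ___ about the amendment so abruptly?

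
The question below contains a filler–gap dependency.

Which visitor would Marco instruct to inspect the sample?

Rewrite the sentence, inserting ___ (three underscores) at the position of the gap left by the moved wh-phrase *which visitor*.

Which visitor would Marco instruct ___ to inspect the sample?

Underlying clause: Marco would instruct which visitor to inspect the sample.
'which visitor' functions as the direct object of 'instruct'. The gap is right after 'instruct'.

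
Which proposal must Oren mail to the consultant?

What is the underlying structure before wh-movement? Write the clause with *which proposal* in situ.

'which proposal' is the direct object of 'mail'. Fronting leaves a gap immediately after 'mail':
Which proposal must Oren mail ___ to the consultant?

Oren must mail which proposal to the consultant.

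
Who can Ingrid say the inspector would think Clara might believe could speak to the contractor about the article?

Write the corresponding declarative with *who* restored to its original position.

Ingrid can say the inspector would think Clara might believe who could speak to the contractor about the article.

'who' is the subject of the clause embedded under 'believe'. Fronting leaves a gap immediately after 'believe':
Who can Ingrid say the inspector would think Clara might believe ___ could speak to the contractor about the article?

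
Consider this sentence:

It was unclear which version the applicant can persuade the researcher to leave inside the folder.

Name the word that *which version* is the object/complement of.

leave

Before movement: The applicant can persuade the researcher to leave which version inside the folder.
'which version' is the direct object of 'leave'. Wh-movement fronts it, leaving a gap right after 'leave':
It was unclear which version the applicant can persuade the researcher to leave ___ inside the folder.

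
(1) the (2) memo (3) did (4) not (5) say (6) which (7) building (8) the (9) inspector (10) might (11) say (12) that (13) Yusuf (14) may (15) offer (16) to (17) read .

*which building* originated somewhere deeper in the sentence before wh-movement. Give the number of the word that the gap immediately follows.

17

In situ: The inspector might say that Yusuf may offer to read which building.
'which building' is the direct object of 'read'. It moves to the left edge, and the trace sits right after 'read':
The memo did not say which building the inspector might say that Yusuf may offer to read ___.
'read' is word 17.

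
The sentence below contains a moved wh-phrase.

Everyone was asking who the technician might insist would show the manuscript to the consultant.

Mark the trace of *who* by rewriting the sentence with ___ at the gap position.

Underlying clause: The technician might insist who would show the manuscript to the consultant.
'who' functions as the subject of the clause embedded under 'insist'. The gap is right after 'insist'.

Everyone was asking who the technician might insist ___ would show the manuscript to the consultant.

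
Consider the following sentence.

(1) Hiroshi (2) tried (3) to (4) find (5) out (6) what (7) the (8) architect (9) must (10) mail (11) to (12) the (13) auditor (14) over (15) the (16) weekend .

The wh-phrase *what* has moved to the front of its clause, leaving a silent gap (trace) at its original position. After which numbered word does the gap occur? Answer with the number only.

10

In situ: The architect must mail what to the auditor over the weekend.
'what' is the direct object of 'mail'. It moves to the left edge, and the trace sits right after 'mail':
Hiroshi tried to find out what the architect must mail ___ to the auditor over the weekend.
'mail' is word 10.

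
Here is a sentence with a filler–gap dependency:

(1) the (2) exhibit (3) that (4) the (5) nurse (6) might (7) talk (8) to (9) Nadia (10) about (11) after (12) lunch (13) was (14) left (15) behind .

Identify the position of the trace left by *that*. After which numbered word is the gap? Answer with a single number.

'that' functions as the object of the preposition 'about'. Fronting leaves a gap immediately after 'about':
The exhibit that the nurse might talk to Nadia about ___ after lunch was left behind.
'about' is word 10.

10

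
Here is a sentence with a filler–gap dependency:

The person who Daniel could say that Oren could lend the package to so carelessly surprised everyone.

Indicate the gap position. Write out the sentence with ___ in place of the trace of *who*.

The person who Daniel could say that Oren could lend the package to ___ so carelessly surprised everyone.

'who' is the object of the preposition 'to' (recipient of 'lend'). The gap is right after 'to'.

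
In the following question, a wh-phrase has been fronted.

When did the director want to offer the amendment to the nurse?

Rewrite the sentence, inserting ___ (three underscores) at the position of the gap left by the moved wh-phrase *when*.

When did the director want to offer the amendment to the nurse ___?

Underlying clause: The director did want to offer the amendment to the nurse when.
'when' is the temporal adjunct. The gap is right after 'nurse'.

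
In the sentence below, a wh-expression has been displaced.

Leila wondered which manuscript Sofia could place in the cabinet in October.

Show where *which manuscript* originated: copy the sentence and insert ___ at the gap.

In situ: Sofia could place which manuscript in the cabinet in October.
'which manuscript' functions as the direct object of 'place'. The gap is right after 'place'.

Leila wondered which manuscript Sofia could place ___ in the cabinet in October.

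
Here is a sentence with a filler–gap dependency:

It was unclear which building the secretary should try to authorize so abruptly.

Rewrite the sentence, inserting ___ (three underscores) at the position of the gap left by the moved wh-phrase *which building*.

Before movement: The secretary should try to authorize which building so abruptly.
'which building' functions as the direct object of 'authorize'. The gap is right after 'authorize'.

It was unclear which building the secretary should try to authorize ___ so abruptly.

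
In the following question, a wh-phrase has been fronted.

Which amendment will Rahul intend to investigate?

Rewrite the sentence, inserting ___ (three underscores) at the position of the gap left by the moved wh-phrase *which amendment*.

Which amendment will Rahul intend to investigate ___?

Pre-movement form: Rahul will intend to investigate which amendment.
The filler 'which amendment' is interpreted as the direct object of 'investigate'. The gap is right after 'investigate'.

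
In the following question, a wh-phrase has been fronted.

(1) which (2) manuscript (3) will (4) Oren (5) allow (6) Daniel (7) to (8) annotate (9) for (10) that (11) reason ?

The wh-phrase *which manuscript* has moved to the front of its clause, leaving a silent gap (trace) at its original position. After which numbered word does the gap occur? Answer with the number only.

8

Pre-movement form: Oren will allow Daniel to annotate which manuscript for that reason.
The filler 'which manuscript' is interpreted as the direct object of 'annotate'. Wh-movement fronts it, leaving a gap right after 'annotate':
Which manuscript will Oren allow Daniel to annotate ___ for that reason?
'annotate' is word 8.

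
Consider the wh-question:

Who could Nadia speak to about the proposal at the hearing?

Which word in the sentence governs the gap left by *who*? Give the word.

to

In situ: Nadia could speak to who about the proposal at the hearing.
'who' is the object of the preposition 'to'. Wh-movement fronts it, leaving a gap right after 'to':
Who could Nadia speak to ___ about the proposal at the hearing?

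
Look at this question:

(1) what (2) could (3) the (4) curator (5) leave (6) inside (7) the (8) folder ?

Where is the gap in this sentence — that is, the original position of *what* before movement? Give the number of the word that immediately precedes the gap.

In situ: The curator could leave what inside the folder.
The filler 'what' is interpreted as the direct object of 'leave'. Fronting leaves a gap immediately after 'leave':
What could the curator leave ___ inside the folder?
'leave' is word 5.

5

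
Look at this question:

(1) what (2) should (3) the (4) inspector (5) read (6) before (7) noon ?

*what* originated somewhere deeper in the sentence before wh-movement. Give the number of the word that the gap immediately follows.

In situ: The inspector should read what before noon.
The filler 'what' is interpreted as the direct object of 'read'. It moves to the left edge, and the trace sits right after 'read':
What should the inspector read ___ before noon?
'read' is word 5.

5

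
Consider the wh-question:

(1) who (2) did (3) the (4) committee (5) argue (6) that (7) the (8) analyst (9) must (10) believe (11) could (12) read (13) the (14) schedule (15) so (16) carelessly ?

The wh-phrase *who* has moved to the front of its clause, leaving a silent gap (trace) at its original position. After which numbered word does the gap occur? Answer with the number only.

In situ: The committee did argue that the analyst must believe who could read the schedule so carelessly.
The filler 'who' is interpreted as the subject of the clause embedded under 'believe'. Wh-movement fronts it, leaving a gap right after 'believe':
Who did the committee argue that the analyst must believe ___ could read the schedule so carelessly?
'believe' is word 10.

10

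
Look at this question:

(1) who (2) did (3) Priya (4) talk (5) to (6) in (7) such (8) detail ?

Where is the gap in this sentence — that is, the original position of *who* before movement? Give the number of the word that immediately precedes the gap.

Underlying clause: Priya did talk to who in such detail.
'who' functions as the object of the preposition 'to'. It moves to the left edge, and the trace sits right after 'to':
Who did Priya talk to ___ in such detail?
'to' is word 5.

5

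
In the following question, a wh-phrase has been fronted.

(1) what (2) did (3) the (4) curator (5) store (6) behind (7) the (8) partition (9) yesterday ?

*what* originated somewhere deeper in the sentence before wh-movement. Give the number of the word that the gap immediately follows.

Underlying clause: The curator did store what behind the partition yesterday.
'what' functions as the direct object of 'store'. Fronting leaves a gap immediately after 'store':
What did the curator store ___ behind the partition yesterday?
'store' is word 5.

5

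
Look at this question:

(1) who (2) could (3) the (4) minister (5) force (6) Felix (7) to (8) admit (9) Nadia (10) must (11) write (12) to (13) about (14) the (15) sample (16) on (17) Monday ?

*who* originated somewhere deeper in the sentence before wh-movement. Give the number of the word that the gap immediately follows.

12

Pre-movement form: The minister could force Felix to admit Nadia must write to who about the sample on Monday.
'who' functions as the object of the preposition 'to'. It moves to the left edge, and the trace sits right after 'to':
Who could the minister force Felix to admit Nadia must write to ___ about the sample on Monday?
'to' is word 12.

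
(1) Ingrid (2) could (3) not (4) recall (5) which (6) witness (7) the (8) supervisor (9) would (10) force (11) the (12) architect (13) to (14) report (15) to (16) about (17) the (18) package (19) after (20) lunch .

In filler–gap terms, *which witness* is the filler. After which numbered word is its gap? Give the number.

In situ: The supervisor would force the architect to report to which witness about the package after lunch.
'which witness' is the object of the preposition 'to'. Fronting leaves a gap immediately after 'to':
Ingrid could not recall which witness the supervisor would force the architect to report to ___ about the package after lunch.
'to' is word 15.

15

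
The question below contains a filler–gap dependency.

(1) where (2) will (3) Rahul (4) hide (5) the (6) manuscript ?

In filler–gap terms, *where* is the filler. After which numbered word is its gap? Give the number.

6

Before movement: Rahul will hide the manuscript where.
'where' is the locative complement of 'hide'. Fronting leaves a gap immediately after 'manuscript':
Where will Rahul hide the manuscript ___?
'manuscript' is word 6.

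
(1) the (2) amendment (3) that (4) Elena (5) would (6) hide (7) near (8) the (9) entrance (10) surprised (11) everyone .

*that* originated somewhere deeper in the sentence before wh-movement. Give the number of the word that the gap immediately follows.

The filler 'that' is interpreted as the direct object of 'hide'. Fronting leaves a gap immediately after 'hide':
The amendment that Elena would hide ___ near the entrance surprised everyone.
'hide' is word 6.

6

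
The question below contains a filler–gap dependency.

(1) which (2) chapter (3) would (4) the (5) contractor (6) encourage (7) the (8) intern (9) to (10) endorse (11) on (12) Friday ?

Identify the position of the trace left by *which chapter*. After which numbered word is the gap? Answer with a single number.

In situ: The contractor would encourage the intern to endorse which chapter on Friday.
The filler 'which chapter' is interpreted as the direct object of 'endorse'. Wh-movement fronts it, leaving a gap right after 'endorse':
Which chapter would the contractor encourage the intern to endorse ___ on Friday?
'endorse' is word 10.

10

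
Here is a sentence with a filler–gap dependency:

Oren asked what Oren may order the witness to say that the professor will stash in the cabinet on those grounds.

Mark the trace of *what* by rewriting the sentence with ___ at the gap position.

In situ: Oren may order the witness to say that the professor will stash what in the cabinet on those grounds.
'what' functions as the direct object of 'stash'. The gap is right after 'stash'.

Oren asked what Oren may order the witness to say that the professor will stash ___ in the cabinet on those grounds.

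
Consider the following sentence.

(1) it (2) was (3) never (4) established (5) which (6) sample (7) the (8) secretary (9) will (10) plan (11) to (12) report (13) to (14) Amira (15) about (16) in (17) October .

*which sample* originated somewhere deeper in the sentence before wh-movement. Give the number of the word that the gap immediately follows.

15

In situ: The secretary will plan to report to Amira about which sample in October.
'which sample' is the object of the preposition 'about'. It moves to the left edge, and the trace sits right after 'about':
It was never established which sample the secretary will plan to report to Amira about ___ in October.
'about' is word 15.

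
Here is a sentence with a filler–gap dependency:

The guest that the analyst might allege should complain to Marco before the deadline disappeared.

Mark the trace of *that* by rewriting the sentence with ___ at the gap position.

The filler 'that' is interpreted as the subject of the clause embedded under 'allege'. The gap is right after 'allege'.

The guest that the analyst might allege ___ should complain to Marco before the deadline disappeared.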